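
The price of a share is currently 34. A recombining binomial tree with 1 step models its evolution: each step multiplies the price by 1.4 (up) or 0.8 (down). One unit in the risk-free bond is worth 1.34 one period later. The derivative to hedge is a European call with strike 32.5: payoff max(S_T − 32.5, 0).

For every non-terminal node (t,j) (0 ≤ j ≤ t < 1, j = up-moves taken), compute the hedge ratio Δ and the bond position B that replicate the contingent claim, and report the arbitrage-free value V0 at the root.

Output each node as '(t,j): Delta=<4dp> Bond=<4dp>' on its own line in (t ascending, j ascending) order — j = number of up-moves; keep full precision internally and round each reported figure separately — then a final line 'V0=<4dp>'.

(0,0): Delta=0.7402 Bond=-15.0249
V0=10.1418

The replicating-portfolio and risk-neutral prices coincide; use p* = (1.34−0.8)/(1.4−0.8) = 0.9000 for the latter.
Terminal values V(1,·): V(1,0)=0.0000, V(1,1)=15.1000
(0,0): S=34.0000. Δ = (V_up−V_dn)/(S_up−S_dn) = (15.1000−0.0000)/(47.6000−27.2000) = 0.7402. V = [p*·15.1000 + (1−p*)·0.0000]/1.34 = 10.1418. B = V − Δ·S = -15.0249.
Each (Δ,B) replicates both successor values, so the strategy is self-financing and V0 is arbitrage-free.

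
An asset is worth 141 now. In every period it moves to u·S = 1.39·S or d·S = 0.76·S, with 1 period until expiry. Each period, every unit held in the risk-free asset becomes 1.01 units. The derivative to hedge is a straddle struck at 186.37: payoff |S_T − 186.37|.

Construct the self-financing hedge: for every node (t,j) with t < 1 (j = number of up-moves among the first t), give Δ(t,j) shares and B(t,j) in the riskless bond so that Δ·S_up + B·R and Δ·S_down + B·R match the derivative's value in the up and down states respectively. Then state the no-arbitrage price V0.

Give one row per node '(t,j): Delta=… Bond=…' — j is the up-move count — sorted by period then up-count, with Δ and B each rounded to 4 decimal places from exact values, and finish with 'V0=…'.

Risk-neutral probability p* = (R−d)/(u−d) = (1.01−0.76)/(1.39−0.76) = 0.3968.
At expiry t=1: V(1,0)=79.2100, V(1,1)=9.6200
  t=0,j=0: stock 141.0000 → up 195.9900 (V=9.6200), down 107.1600 (V=79.2100). Price 51.0841; hedge Δ=-0.7834, bond B=161.5444.
The time-0 hedge costs 51.0841, which is the no-arbitrage price.

(0,0): Delta=-0.7834 Bond=161.5444
V0=51.0841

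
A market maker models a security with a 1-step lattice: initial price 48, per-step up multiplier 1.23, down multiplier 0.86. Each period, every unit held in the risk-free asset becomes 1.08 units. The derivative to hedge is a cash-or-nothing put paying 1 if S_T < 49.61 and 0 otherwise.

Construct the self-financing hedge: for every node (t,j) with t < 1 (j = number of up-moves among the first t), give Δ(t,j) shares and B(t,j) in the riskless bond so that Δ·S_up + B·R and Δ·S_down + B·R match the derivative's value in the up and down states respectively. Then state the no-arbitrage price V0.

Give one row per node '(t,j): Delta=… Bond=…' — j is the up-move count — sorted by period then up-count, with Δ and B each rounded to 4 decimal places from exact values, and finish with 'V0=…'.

(0,0): Delta=-0.0563 Bond=3.0781
V0=0.3754

No-arbitrage ⇒ martingale measure with p* = (R−d)/(u−d) = 0.5946.
At expiry t=1: V(1,0)=1.0000, V(1,1)=0.0000
  t=0,j=0: stock 48.0000 → up 59.0400 (V=0.0000), down 41.2800 (V=1.0000). Price 0.3754; hedge Δ=-0.0563, bond B=3.0781.
The time-0 hedge costs 0.3754, which is the no-arbitrage price.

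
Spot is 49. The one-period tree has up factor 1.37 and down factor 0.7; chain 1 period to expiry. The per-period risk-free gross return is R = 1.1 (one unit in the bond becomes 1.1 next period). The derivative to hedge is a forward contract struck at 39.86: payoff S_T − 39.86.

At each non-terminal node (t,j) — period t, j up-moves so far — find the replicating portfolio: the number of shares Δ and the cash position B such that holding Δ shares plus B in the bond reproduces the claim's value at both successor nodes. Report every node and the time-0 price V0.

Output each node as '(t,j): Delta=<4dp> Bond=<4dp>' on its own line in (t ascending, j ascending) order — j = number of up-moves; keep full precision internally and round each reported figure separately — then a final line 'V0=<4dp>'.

(0,0): Delta=1.0000 Bond=-36.2364
V0=12.7636

No-arbitrage ⇒ martingale measure with p* = (R−d)/(u−d) = 0.5970.
Terminal payoffs: V(1,0)=-5.5600, V(1,1)=27.2700
  t=0,j=0: stock 49.0000 → up 67.1300 (V=27.2700), down 34.3000 (V=-5.5600). Price 12.7636; hedge Δ=1.0000, bond B=-36.2364.
Each (Δ,B) replicates both successor values, so the strategy is self-financing and V0 is arbitrage-free.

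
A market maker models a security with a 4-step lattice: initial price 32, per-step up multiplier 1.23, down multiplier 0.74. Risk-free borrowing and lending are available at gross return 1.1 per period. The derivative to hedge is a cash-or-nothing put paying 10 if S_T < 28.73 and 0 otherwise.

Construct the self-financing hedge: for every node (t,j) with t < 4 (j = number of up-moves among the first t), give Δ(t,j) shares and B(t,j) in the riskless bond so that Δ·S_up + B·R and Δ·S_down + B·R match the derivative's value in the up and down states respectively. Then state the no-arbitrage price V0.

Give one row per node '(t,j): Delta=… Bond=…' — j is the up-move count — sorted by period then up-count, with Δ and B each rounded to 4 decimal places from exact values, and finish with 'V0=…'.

No-arbitrage ⇒ martingale measure with p* = (R−d)/(u−d) = 0.7347.
At expiry t=4: V(4,0)=10.0000, V(4,1)=10.0000, V(4,2)=10.0000, V(4,3)=0.0000, V(4,4)=0.0000
  t=3,j=0: stock 12.9672 → up 15.9496 (V=10.0000), down 9.5957 (V=10.0000). Price 9.0909; hedge Δ=0.0000, bond B=9.0909.
  t=3,j=1: stock 21.5535 → up 26.5108 (V=10.0000), down 15.9496 (V=10.0000). Price 9.0909; hedge Δ=0.0000, bond B=9.0909.
  t=3,j=2: stock 35.8255 → up 44.0653 (V=0.0000), down 26.5108 (V=10.0000). Price 2.4119; hedge Δ=-0.5697, bond B=22.8200.
  t=3,j=3: stock 59.5477 → up 73.2437 (V=0.0000), down 44.0653 (V=0.0000). Price 0.0000; hedge Δ=0.0000, bond B=0.0000.
  t=2,j=0: stock 17.5232 → up 21.5535 (V=9.0909), down 12.9672 (V=9.0909). Price 8.2645; hedge Δ=0.0000, bond B=8.2645.
  t=2,j=1: stock 29.1264 → up 35.8255 (V=2.4119), down 21.5535 (V=9.0909). Price 3.8035; hedge Δ=-0.4680, bond B=17.4342.
  t=2,j=2: stock 48.4128 → up 59.5477 (V=0.0000), down 35.8255 (V=2.4119). Price 0.5817; hedge Δ=-0.1017, bond B=5.5039.
  t=1,j=0: stock 23.6800 → up 29.1264 (V=3.8035), down 17.5232 (V=8.2645). Price 4.5337; hedge Δ=-0.3845, bond B=13.6376.
  t=1,j=1: stock 39.3600 → up 48.4128 (V=0.5817), down 29.1264 (V=3.8035). Price 1.3059; hedge Δ=-0.1671, bond B=7.8810.
  t=0,j=0: stock 32.0000 → up 39.3600 (V=1.3059), down 23.6800 (V=4.5337). Price 1.9657; hedge Δ=-0.2059, bond B=8.5530.
Self-financing check: at every node Δ·S+B equals the discounted successor values.

(0,0): Delta=-0.2059 Bond=8.5530
(1,0): Delta=-0.3845 Bond=13.6376
(1,1): Delta=-0.1671 Bond=7.8810
(2,0): Delta=0.0000 Bond=8.2645
(2,1): Delta=-0.4680 Bond=17.4342
(2,2): Delta=-0.1017 Bond=5.5039
(3,0): Delta=0.0000 Bond=9.0909
(3,1): Delta=0.0000 Bond=9.0909
(3,2): Delta=-0.5697 Bond=22.8200
(3,3): Delta=0.0000 Bond=0.0000
V0=1.9657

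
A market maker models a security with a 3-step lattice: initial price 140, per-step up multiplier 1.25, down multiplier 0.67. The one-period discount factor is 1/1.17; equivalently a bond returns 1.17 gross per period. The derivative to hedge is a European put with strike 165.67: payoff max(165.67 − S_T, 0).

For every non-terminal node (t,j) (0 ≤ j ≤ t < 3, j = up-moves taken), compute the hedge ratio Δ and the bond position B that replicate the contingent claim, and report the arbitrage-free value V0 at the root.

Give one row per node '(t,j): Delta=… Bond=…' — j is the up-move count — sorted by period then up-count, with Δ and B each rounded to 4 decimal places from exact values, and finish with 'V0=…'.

(0,0): Delta=-0.2795 Bond=45.6750
(1,0): Delta=-1.0000 Bond=121.0242
(1,1): Delta=-0.2177 Bond=42.6262
(2,0): Delta=-1.0000 Bond=141.5983
(2,1): Delta=-1.0000 Bond=141.5983
(2,2): Delta=-0.1506 Bond=35.1965
V0=6.5473

The replicating-portfolio and risk-neutral prices coincide; use p* = (1.17−0.67)/(1.25−0.67) = 0.8621 for the latter.
Payoff layer (t=3): V(3,0)=123.5632, V(3,1)=87.1125, V(3,2)=19.1075, V(3,3)=0.0000
Node (2,0) S=62.8460: V=(p*·87.1125+(1−p*)·123.5632)/1.17=78.7523; Δ=(87.1125−123.5632)/(78.5575−42.1068)=-1.0000; B=V−Δ·S=141.5983
Node (2,1) S=117.2500: V=(p*·19.1075+(1−p*)·87.1125)/1.17=24.3483; Δ=(19.1075−87.1125)/(146.5625−78.5575)=-1.0000; B=V−Δ·S=141.5983
Node (2,2) S=218.7500: V=(p*·0.0000+(1−p*)·19.1075)/1.17=2.2526; Δ=(0.0000−19.1075)/(273.4375−146.5625)=-0.1506; B=V−Δ·S=35.1965
Node (1,0) S=93.8000: V=(p*·24.3483+(1−p*)·78.7523)/1.17=27.2242; Δ=(24.3483−78.7523)/(117.2500−62.8460)=-1.0000; B=V−Δ·S=121.0242
Node (1,1) S=175.0000: V=(p*·2.2526+(1−p*)·24.3483)/1.17=4.5301; Δ=(2.2526−24.3483)/(218.7500−117.2500)=-0.2177; B=V−Δ·S=42.6262
Node (0,0) S=140.0000: V=(p*·4.5301+(1−p*)·27.2242)/1.17=6.5473; Δ=(4.5301−27.2242)/(175.0000−93.8000)=-0.2795; B=V−Δ·S=45.6750
The time-0 hedge costs 6.5473, which is the no-arbitrage price.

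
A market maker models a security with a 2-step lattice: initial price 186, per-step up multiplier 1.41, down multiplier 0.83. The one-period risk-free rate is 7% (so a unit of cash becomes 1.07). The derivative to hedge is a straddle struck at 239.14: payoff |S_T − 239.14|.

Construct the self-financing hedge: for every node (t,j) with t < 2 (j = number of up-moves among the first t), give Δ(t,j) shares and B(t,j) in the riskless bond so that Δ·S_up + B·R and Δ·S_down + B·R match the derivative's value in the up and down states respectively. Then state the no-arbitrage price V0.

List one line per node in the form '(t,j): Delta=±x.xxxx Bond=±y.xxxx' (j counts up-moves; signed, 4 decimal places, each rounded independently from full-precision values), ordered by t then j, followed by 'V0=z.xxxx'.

(0,0): Delta=-0.0633 Bond=73.7310
(1,0): Delta=-1.0000 Bond=223.4953
(1,1): Delta=0.7178 Bond=-125.9622
V0=61.9517

Risk-neutral probability p* = (R−d)/(u−d) = (1.07−0.83)/(1.41−0.83) = 0.4138.
Terminal values V(2,·): V(2,0)=111.0046, V(2,1)=21.4642, V(2,2)=130.6466
  t=1,j=0: stock 154.3800 → up 217.6758 (V=21.4642), down 128.1354 (V=111.0046). Price 69.1153; hedge Δ=-1.0000, bond B=223.4953.
  t=1,j=1: stock 262.2600 → up 369.7866 (V=130.6466), down 217.6758 (V=21.4642). Price 62.2833; hedge Δ=0.7178, bond B=-125.9622.
  t=0,j=0: stock 186.0000 → up 262.2600 (V=62.2833), down 154.3800 (V=69.1153). Price 61.9517; hedge Δ=-0.0633, bond B=73.7310.
Self-financing check: at every node Δ·S+B equals the discounted successor values.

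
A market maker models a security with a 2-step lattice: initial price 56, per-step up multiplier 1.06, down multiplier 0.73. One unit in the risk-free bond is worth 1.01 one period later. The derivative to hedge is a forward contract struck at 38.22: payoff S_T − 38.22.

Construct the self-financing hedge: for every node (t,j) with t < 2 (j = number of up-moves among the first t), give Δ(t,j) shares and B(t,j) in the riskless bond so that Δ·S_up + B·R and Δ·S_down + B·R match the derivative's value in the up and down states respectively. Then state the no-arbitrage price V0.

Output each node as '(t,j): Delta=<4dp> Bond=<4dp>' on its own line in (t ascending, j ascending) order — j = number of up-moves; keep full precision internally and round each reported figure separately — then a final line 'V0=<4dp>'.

No-arbitrage ⇒ martingale measure with p* = (R−d)/(u−d) = 0.8485.
At expiry t=2: V(2,0)=-8.3776, V(2,1)=5.1128, V(2,2)=24.7016
  t=1,j=0: stock 40.8800 → up 43.3328 (V=5.1128), down 29.8424 (V=-8.3776). Price 3.0384; hedge Δ=1.0000, bond B=-37.8416.
  t=1,j=1: stock 59.3600 → up 62.9216 (V=24.7016), down 43.3328 (V=5.1128). Price 21.5184; hedge Δ=1.0000, bond B=-37.8416.
  t=0,j=0: stock 56.0000 → up 59.3600 (V=21.5184), down 40.8800 (V=3.0384). Price 18.5331; hedge Δ=1.0000, bond B=-37.4669.
Check: Δ(0,0)·S0 + B(0,0) = 18.5331 = V0.

(0,0): Delta=1.0000 Bond=-37.4669
(1,0): Delta=1.0000 Bond=-37.8416
(1,1): Delta=1.0000 Bond=-37.8416
V0=18.5331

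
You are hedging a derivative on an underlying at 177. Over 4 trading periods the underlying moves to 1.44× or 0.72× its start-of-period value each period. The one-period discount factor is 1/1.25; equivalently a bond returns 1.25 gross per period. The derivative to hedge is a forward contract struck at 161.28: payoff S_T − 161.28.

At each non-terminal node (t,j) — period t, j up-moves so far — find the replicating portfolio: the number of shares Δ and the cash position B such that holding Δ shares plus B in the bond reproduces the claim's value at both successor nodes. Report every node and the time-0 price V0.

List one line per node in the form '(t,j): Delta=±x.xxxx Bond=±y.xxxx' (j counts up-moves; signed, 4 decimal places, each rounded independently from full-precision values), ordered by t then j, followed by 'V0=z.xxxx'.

(0,0): Delta=1.0000 Bond=-66.0603
(1,0): Delta=1.0000 Bond=-82.5754
(1,1): Delta=1.0000 Bond=-82.5754
(2,0): Delta=1.0000 Bond=-103.2192
(2,1): Delta=1.0000 Bond=-103.2192
(2,2): Delta=1.0000 Bond=-103.2192
(3,0): Delta=1.0000 Bond=-129.0240
(3,1): Delta=1.0000 Bond=-129.0240
(3,2): Delta=1.0000 Bond=-129.0240
(3,3): Delta=1.0000 Bond=-129.0240
V0=110.9397

Risk-neutral probability p* = (R−d)/(u−d) = (1.25−0.72)/(1.44−0.72) = 0.7361.
Payoff layer (t=4): V(4,0)=-113.7133, V(4,1)=-66.1465, V(4,2)=28.9869, V(4,3)=219.2538, V(4,4)=599.7876
Node (3,0) S=66.0649: V=(p*·-66.1465+(1−p*)·-113.7133)/1.25=-62.9591; Δ=(-66.1465−-113.7133)/(95.1335−47.5667)=1.0000; B=V−Δ·S=-129.0240
Node (3,1) S=132.1298: V=(p*·28.9869+(1−p*)·-66.1465)/1.25=3.1058; Δ=(28.9869−-66.1465)/(190.2669−95.1335)=1.0000; B=V−Δ·S=-129.0240
Node (3,2) S=264.2596: V=(p*·219.2538+(1−p*)·28.9869)/1.25=135.2356; Δ=(219.2538−28.9869)/(380.5338−190.2669)=1.0000; B=V−Δ·S=-129.0240
Node (3,3) S=528.5192: V=(p*·599.7876+(1−p*)·219.2538)/1.25=399.4952; Δ=(599.7876−219.2538)/(761.0676−380.5338)=1.0000; B=V−Δ·S=-129.0240
Node (2,0) S=91.7568: V=(p*·3.1058+(1−p*)·-62.9591)/1.25=-11.4624; Δ=(3.1058−-62.9591)/(132.1298−66.0649)=1.0000; B=V−Δ·S=-103.2192
Node (2,1) S=183.5136: V=(p*·135.2356+(1−p*)·3.1058)/1.25=80.2944; Δ=(135.2356−3.1058)/(264.2596−132.1298)=1.0000; B=V−Δ·S=-103.2192
Node (2,2) S=367.0272: V=(p*·399.4952+(1−p*)·135.2356)/1.25=263.8080; Δ=(399.4952−135.2356)/(528.5192−264.2596)=1.0000; B=V−Δ·S=-103.2192
Node (1,0) S=127.4400: V=(p*·80.2944+(1−p*)·-11.4624)/1.25=44.8646; Δ=(80.2944−-11.4624)/(183.5136−91.7568)=1.0000; B=V−Δ·S=-82.5754
Node (1,1) S=254.8800: V=(p*·263.8080+(1−p*)·80.2944)/1.25=172.3046; Δ=(263.8080−80.2944)/(367.0272−183.5136)=1.0000; B=V−Δ·S=-82.5754
Node (0,0) S=177.0000: V=(p*·172.3046+(1−p*)·44.8646)/1.25=110.9397; Δ=(172.3046−44.8646)/(254.8800−127.4400)=1.0000; B=V−Δ·S=-66.0603
Check: Δ(0,0)·S0 + B(0,0) = 110.9397 = V0.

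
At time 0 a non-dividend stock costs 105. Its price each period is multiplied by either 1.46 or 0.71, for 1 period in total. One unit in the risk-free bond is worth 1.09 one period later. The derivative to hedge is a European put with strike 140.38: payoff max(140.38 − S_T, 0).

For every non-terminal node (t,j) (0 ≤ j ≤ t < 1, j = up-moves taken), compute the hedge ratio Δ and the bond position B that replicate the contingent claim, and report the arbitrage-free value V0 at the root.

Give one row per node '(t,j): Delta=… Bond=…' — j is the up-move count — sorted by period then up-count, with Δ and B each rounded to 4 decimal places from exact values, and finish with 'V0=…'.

(0,0): Delta=-0.8359 Bond=117.5680
V0=29.7946

Under the risk-neutral measure, an up-move has probability p* = (R−d)/(u−d) = 0.5067 and values discount at R = 1.09.
At expiry t=1: V(1,0)=65.8300, V(1,1)=0.0000
(0,0): S=105.0000. Δ = (V_up−V_dn)/(S_up−S_dn) = (0.0000−65.8300)/(153.3000−74.5500) = -0.8359. V = [p*·0.0000 + (1−p*)·65.8300]/1.09 = 29.7946. B = V − Δ·S = 117.5680.
Each (Δ,B) replicates both successor values, so the strategy is self-financing and V0 is arbitrage-free.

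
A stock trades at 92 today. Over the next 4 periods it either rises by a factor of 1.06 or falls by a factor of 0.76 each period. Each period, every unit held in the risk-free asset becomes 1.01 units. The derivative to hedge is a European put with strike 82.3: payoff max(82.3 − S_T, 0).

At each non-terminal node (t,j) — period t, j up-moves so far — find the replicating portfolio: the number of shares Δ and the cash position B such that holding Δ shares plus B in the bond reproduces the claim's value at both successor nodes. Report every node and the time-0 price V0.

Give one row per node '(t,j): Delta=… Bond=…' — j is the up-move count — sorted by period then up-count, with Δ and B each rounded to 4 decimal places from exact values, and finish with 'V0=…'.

(0,0): Delta=-0.3191 Bond=32.4949
(1,0): Delta=-0.9683 Bond=78.2133
(1,1): Delta=-0.2260 Bond=23.7411
(2,0): Delta=-1.0000 Bond=80.6784
(2,1): Delta=-0.9638 Bond=78.6589
(2,2): Delta=-0.1202 Bond=13.0425
(3,0): Delta=-1.0000 Bond=81.4851
(3,1): Delta=-1.0000 Bond=81.4851
(3,2): Delta=-0.9586 Bond=79.0375
(3,3): Delta=0.0000 Bond=0.0000
V0=3.1368

Under the risk-neutral measure, an up-move has probability p* = (R−d)/(u−d) = 0.8333 and values discount at R = 1.01.
Payoff layer (t=4): V(4,0)=51.6068, V(4,1)=39.4911, V(4,2)=22.5928, V(4,3)=0.0000, V(4,4)=0.0000
  t=3,j=0: stock 40.3858 → up 42.8089 (V=39.4911), down 30.6932 (V=51.6068). Price 41.0994; hedge Δ=-1.0000, bond B=81.4851.
  t=3,j=1: stock 56.3276 → up 59.7072 (V=22.5928), down 42.8089 (V=39.4911). Price 25.1576; hedge Δ=-1.0000, bond B=81.4851.
  t=3,j=2: stock 78.5621 → up 83.2758 (V=0.0000), down 59.7072 (V=22.5928). Price 3.7282; hedge Δ=-0.9586, bond B=79.0375.
  t=3,j=3: stock 109.5735 → up 116.1479 (V=0.0000), down 83.2758 (V=0.0000). Price 0.0000; hedge Δ=0.0000, bond B=0.0000.
  t=2,j=0: stock 53.1392 → up 56.3276 (V=25.1576), down 40.3858 (V=41.0994). Price 27.5392; hedge Δ=-1.0000, bond B=80.6784.
  t=2,j=1: stock 74.1152 → up 78.5621 (V=3.7282), down 56.3276 (V=25.1576). Price 7.2275; hedge Δ=-0.9638, bond B=78.6589.
  t=2,j=2: stock 103.3712 → up 109.5735 (V=0.0000), down 78.5621 (V=3.7282). Price 0.6152; hedge Δ=-0.1202, bond B=13.0425.
  t=1,j=0: stock 69.9200 → up 74.1152 (V=7.2275), down 53.1392 (V=27.5392). Price 10.5077; hedge Δ=-0.9683, bond B=78.2133.
  t=1,j=1: stock 97.5200 → up 103.3712 (V=0.6152), down 74.1152 (V=7.2275). Price 1.7003; hedge Δ=-0.2260, bond B=23.7411.
  t=0,j=0: stock 92.0000 → up 97.5200 (V=1.7003), down 69.9200 (V=10.5077). Price 3.1368; hedge Δ=-0.3191, bond B=32.4949.
Check: Δ(0,0)·S0 + B(0,0) = 3.1368 = V0.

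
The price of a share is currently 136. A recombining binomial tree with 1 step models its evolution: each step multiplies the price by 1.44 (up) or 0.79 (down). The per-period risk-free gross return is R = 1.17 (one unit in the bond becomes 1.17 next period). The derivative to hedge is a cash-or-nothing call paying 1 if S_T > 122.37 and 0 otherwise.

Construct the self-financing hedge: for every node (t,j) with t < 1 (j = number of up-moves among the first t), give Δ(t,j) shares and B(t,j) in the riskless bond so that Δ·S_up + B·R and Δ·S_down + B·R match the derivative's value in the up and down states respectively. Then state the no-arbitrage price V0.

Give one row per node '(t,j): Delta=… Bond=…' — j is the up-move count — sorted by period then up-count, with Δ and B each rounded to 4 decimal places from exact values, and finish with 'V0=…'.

Risk-neutral probability p* = (R−d)/(u−d) = (1.17−0.79)/(1.44−0.79) = 0.5846.
Payoff layer (t=1): V(1,0)=0.0000, V(1,1)=1.0000
Node (0,0) S=136.0000: V=(p*·1.0000+(1−p*)·0.0000)/1.17=0.4997; Δ=(1.0000−0.0000)/(195.8400−107.4400)=0.0113; B=V−Δ·S=-1.0388
Root portfolio cost Δ·136+B reproduces V0=0.4997.

(0,0): Delta=0.0113 Bond=-1.0388
V0=0.4997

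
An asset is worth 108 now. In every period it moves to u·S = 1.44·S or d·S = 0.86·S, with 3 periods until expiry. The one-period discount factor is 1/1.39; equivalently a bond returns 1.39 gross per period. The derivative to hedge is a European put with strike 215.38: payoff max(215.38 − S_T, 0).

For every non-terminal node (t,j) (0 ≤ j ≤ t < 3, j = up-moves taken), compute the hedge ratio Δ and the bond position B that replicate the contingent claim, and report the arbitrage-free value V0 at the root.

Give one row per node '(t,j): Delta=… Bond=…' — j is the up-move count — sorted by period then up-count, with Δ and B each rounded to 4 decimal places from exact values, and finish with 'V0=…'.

Under the risk-neutral measure, an up-move has probability p* = (R−d)/(u−d) = 0.9138 and values discount at R = 1.39.
Payoff layer (t=3): V(3,0)=146.6860, V(3,1)=100.3574, V(3,2)=22.7840, V(3,3)=0.0000
  t=2,j=0: stock 79.8768 → up 115.0226 (V=100.3574), down 68.6940 (V=146.6860). Price 75.0728; hedge Δ=-1.0000, bond B=154.9496.
  t=2,j=1: stock 133.7472 → up 192.5960 (V=22.7840), down 115.0226 (V=100.3574). Price 21.2024; hedge Δ=-1.0000, bond B=154.9496.
  t=2,j=2: stock 223.9488 → up 322.4863 (V=0.0000), down 192.5960 (V=22.7840). Price 1.4131; hedge Δ=-0.1754, bond B=40.6959.
  t=1,j=0: stock 92.8800 → up 133.7472 (V=21.2024), down 79.8768 (V=75.0728). Price 18.5946; hedge Δ=-1.0000, bond B=111.4746.
  t=1,j=1: stock 155.5200 → up 223.9488 (V=1.4131), down 133.7472 (V=21.2024). Price 2.2439; hedge Δ=-0.2194, bond B=36.3635.
  t=0,j=0: stock 108.0000 → up 155.5200 (V=2.2439), down 92.8800 (V=18.5946). Price 2.6284; hedge Δ=-0.2610, bond B=30.8192.
Each (Δ,B) replicates both successor values, so the strategy is self-financing and V0 is arbitrage-free.

(0,0): Delta=-0.2610 Bond=30.8192
(1,0): Delta=-1.0000 Bond=111.4746
(1,1): Delta=-0.2194 Bond=36.3635
(2,0): Delta=-1.0000 Bond=154.9496
(2,1): Delta=-1.0000 Bond=154.9496
(2,2): Delta=-0.1754 Bond=40.6959
V0=2.6284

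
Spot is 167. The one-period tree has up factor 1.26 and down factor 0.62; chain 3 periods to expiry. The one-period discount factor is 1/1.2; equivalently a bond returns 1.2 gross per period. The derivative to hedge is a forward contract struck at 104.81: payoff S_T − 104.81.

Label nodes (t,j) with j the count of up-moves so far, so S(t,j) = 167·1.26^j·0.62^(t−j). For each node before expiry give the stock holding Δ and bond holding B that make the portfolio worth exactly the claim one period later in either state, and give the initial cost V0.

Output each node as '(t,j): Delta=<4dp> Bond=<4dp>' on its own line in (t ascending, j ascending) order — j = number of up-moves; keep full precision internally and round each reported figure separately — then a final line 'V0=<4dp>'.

(0,0): Delta=1.0000 Bond=-60.6539
(1,0): Delta=1.0000 Bond=-72.7847
(1,1): Delta=1.0000 Bond=-72.7847
(2,0): Delta=1.0000 Bond=-87.3417
(2,1): Delta=1.0000 Bond=-87.3417
(2,2): Delta=1.0000 Bond=-87.3417
V0=106.3461

Risk-neutral probability p* = (R−d)/(u−d) = (1.2−0.62)/(1.26−0.62) = 0.9062.
Terminal payoffs: V(3,0)=-65.0092, V(3,1)=-23.9246, V(3,2)=59.5701, V(3,3)=229.2528
Node (2,0) S=64.1948: V=(p*·-23.9246+(1−p*)·-65.0092)/1.2=-23.1469; Δ=(-23.9246−-65.0092)/(80.8854−39.8008)=1.0000; B=V−Δ·S=-87.3417
Node (2,1) S=130.4604: V=(p*·59.5701+(1−p*)·-23.9246)/1.2=43.1187; Δ=(59.5701−-23.9246)/(164.3801−80.8854)=1.0000; B=V−Δ·S=-87.3417
Node (2,2) S=265.1292: V=(p*·229.2528+(1−p*)·59.5701)/1.2=177.7875; Δ=(229.2528−59.5701)/(334.0628−164.3801)=1.0000; B=V−Δ·S=-87.3417
Node (1,0) S=103.5400: V=(p*·43.1187+(1−p*)·-23.1469)/1.2=30.7553; Δ=(43.1187−-23.1469)/(130.4604−64.1948)=1.0000; B=V−Δ·S=-72.7847
Node (1,1) S=210.4200: V=(p*·177.7875+(1−p*)·43.1187)/1.2=137.6353; Δ=(177.7875−43.1187)/(265.1292−130.4604)=1.0000; B=V−Δ·S=-72.7847
Node (0,0) S=167.0000: V=(p*·137.6353+(1−p*)·30.7553)/1.2=106.3461; Δ=(137.6353−30.7553)/(210.4200−103.5400)=1.0000; B=V−Δ·S=-60.6539
Root portfolio cost Δ·167+B reproduces V0=106.3461.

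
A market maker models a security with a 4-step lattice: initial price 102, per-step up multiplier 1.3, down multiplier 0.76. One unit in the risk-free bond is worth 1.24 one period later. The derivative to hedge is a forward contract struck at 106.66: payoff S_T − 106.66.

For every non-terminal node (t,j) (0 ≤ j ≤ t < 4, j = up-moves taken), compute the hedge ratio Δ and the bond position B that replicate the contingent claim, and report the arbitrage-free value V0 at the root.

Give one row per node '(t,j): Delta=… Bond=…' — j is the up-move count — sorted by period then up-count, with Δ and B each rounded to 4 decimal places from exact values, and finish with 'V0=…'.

(0,0): Delta=1.0000 Bond=-45.1144
(1,0): Delta=1.0000 Bond=-55.9418
(1,1): Delta=1.0000 Bond=-55.9418
(2,0): Delta=1.0000 Bond=-69.3678
(2,1): Delta=1.0000 Bond=-69.3678
(2,2): Delta=1.0000 Bond=-69.3678
(3,0): Delta=1.0000 Bond=-86.0161
(3,1): Delta=1.0000 Bond=-86.0161
(3,2): Delta=1.0000 Bond=-86.0161
(3,3): Delta=1.0000 Bond=-86.0161
V0=56.8856

No-arbitrage ⇒ martingale measure with p* = (R−d)/(u−d) = 0.8889.
Payoff layer (t=4): V(4,0)=-72.6306, V(4,1)=-48.4518, V(4,2)=-7.0933, V(4,3)=63.6514, V(4,4)=184.6622
(3,0): S=44.7756. Δ = (V_up−V_dn)/(S_up−S_dn) = (-48.4518−-72.6306)/(58.2082−34.0294) = 1.0000. V = [p*·-48.4518 + (1−p*)·-72.6306]/1.24 = -41.2406. B = V − Δ·S = -86.0161.
(3,1): S=76.5898. Δ = (V_up−V_dn)/(S_up−S_dn) = (-7.0933−-48.4518)/(99.5667−58.2082) = 1.0000. V = [p*·-7.0933 + (1−p*)·-48.4518]/1.24 = -9.4264. B = V − Δ·S = -86.0161.
(3,2): S=131.0088. Δ = (V_up−V_dn)/(S_up−S_dn) = (63.6514−-7.0933)/(170.3114−99.5667) = 1.0000. V = [p*·63.6514 + (1−p*)·-7.0933]/1.24 = 44.9927. B = V − Δ·S = -86.0161.
(3,3): S=224.0940. Δ = (V_up−V_dn)/(S_up−S_dn) = (184.6622−63.6514)/(291.3222−170.3114) = 1.0000. V = [p*·184.6622 + (1−p*)·63.6514]/1.24 = 138.0779. B = V − Δ·S = -86.0161.
(2,0): S=58.9152. Δ = (V_up−V_dn)/(S_up−S_dn) = (-9.4264−-41.2406)/(76.5898−44.7756) = 1.0000. V = [p*·-9.4264 + (1−p*)·-41.2406]/1.24 = -10.4526. B = V − Δ·S = -69.3678.
(2,1): S=100.7760. Δ = (V_up−V_dn)/(S_up−S_dn) = (44.9927−-9.4264)/(131.0088−76.5898) = 1.0000. V = [p*·44.9927 + (1−p*)·-9.4264]/1.24 = 31.4082. B = V − Δ·S = -69.3678.
(2,2): S=172.3800. Δ = (V_up−V_dn)/(S_up−S_dn) = (138.0779−44.9927)/(224.0940−131.0088) = 1.0000. V = [p*·138.0779 + (1−p*)·44.9927]/1.24 = 103.0122. B = V − Δ·S = -69.3678.
(1,0): S=77.5200. Δ = (V_up−V_dn)/(S_up−S_dn) = (31.4082−-10.4526)/(100.7760−58.9152) = 1.0000. V = [p*·31.4082 + (1−p*)·-10.4526]/1.24 = 21.5782. B = V − Δ·S = -55.9418.
(1,1): S=132.6000. Δ = (V_up−V_dn)/(S_up−S_dn) = (103.0122−31.4082)/(172.3800−100.7760) = 1.0000. V = [p*·103.0122 + (1−p*)·31.4082]/1.24 = 76.6582. B = V − Δ·S = -55.9418.
(0,0): S=102.0000. Δ = (V_up−V_dn)/(S_up−S_dn) = (76.6582−21.5782)/(132.6000−77.5200) = 1.0000. V = [p*·76.6582 + (1−p*)·21.5782]/1.24 = 56.8856. B = V − Δ·S = -45.1144.
Each (Δ,B) replicates both successor values, so the strategy is self-financing and V0 is arbitrage-free.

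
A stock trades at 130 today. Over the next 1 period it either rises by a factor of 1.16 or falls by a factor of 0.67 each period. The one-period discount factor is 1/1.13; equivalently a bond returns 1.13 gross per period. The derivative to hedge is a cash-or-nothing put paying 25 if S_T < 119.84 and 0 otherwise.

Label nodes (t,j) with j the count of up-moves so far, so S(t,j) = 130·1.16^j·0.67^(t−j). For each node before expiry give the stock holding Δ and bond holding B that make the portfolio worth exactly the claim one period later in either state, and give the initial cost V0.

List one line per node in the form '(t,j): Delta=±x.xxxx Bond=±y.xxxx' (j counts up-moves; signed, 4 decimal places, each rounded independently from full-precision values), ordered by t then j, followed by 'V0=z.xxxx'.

(0,0): Delta=-0.3925 Bond=52.3749
V0=1.3545

Since d<R<u, set p* = (R−d)/(u−d) = 0.9388; price each node as the discounted p*-expectation of its children.
Payoff layer (t=1): V(1,0)=25.0000, V(1,1)=0.0000
  t=0,j=0: stock 130.0000 → up 150.8000 (V=0.0000), down 87.1000 (V=25.0000). Price 1.3545; hedge Δ=-0.3925, bond B=52.3749.
Check: Δ(0,0)·S0 + B(0,0) = 1.3545 = V0.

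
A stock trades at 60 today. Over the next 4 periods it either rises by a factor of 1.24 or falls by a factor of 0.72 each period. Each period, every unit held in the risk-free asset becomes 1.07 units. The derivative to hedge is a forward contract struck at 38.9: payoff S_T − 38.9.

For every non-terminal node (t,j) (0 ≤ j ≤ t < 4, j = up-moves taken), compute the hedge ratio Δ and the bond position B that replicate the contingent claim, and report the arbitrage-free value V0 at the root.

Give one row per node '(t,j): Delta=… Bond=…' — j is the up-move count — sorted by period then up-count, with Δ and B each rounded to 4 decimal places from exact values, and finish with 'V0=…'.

Since d<R<u, set p* = (R−d)/(u−d) = 0.6731; price each node as the discounted p*-expectation of its children.
Payoff layer (t=4): V(4,0)=-22.7757, V(4,1)=-11.1303, V(4,2)=8.9255, V(4,3)=43.4662, V(4,4)=102.9528
  t=3,j=0: stock 22.3949 → up 27.7697 (V=-11.1303), down 16.1243 (V=-22.7757). Price -13.9603; hedge Δ=1.0000, bond B=-36.3551.
  t=3,j=1: stock 38.5690 → up 47.8255 (V=8.9255), down 27.7697 (V=-11.1303). Price 2.2138; hedge Δ=1.0000, bond B=-36.3551.
  t=3,j=2: stock 66.4243 → up 82.3662 (V=43.4662), down 47.8255 (V=8.9255). Price 30.0692; hedge Δ=1.0000, bond B=-36.3551.
  t=3,j=3: stock 114.3974 → up 141.8528 (V=102.9528), down 82.3662 (V=43.4662). Price 78.0423; hedge Δ=1.0000, bond B=-36.3551.
  t=2,j=0: stock 31.1040 → up 38.5690 (V=2.2138), down 22.3949 (V=-13.9603). Price -2.8728; hedge Δ=1.0000, bond B=-33.9768.
  t=2,j=1: stock 53.5680 → up 66.4243 (V=30.0692), down 38.5690 (V=2.2138). Price 19.5912; hedge Δ=1.0000, bond B=-33.9768.
  t=2,j=2: stock 92.2560 → up 114.3974 (V=78.0423), down 66.4243 (V=30.0692). Price 58.2792; hedge Δ=1.0000, bond B=-33.9768.
  t=1,j=0: stock 43.2000 → up 53.5680 (V=19.5912), down 31.1040 (V=-2.8728). Price 11.4460; hedge Δ=1.0000, bond B=-31.7540.
  t=1,j=1: stock 74.4000 → up 92.2560 (V=58.2792), down 53.5680 (V=19.5912). Price 42.6460; hedge Δ=1.0000, bond B=-31.7540.
  t=0,j=0: stock 60.0000 → up 74.4000 (V=42.6460), down 43.2000 (V=11.4460). Price 30.3234; hedge Δ=1.0000, bond B=-29.6766.
Root portfolio cost Δ·60+B reproduces V0=30.3234.

(0,0): Delta=1.0000 Bond=-29.6766
(1,0): Delta=1.0000 Bond=-31.7540
(1,1): Delta=1.0000 Bond=-31.7540
(2,0): Delta=1.0000 Bond=-33.9768
(2,1): Delta=1.0000 Bond=-33.9768
(2,2): Delta=1.0000 Bond=-33.9768
(3,0): Delta=1.0000 Bond=-36.3551
(3,1): Delta=1.0000 Bond=-36.3551
(3,2): Delta=1.0000 Bond=-36.3551
(3,3): Delta=1.0000 Bond=-36.3551
V0=30.3234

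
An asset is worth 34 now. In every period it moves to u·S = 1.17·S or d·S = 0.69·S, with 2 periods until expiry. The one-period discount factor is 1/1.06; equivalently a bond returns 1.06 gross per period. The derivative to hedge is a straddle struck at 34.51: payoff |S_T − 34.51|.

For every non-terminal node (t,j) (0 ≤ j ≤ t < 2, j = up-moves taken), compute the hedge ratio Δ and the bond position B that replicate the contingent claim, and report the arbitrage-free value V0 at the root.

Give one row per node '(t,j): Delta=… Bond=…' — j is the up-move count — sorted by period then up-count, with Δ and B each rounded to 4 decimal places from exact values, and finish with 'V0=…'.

Risk-neutral probability p* = (R−d)/(u−d) = (1.06−0.69)/(1.17−0.69) = 0.7708.
At expiry t=2: V(2,0)=18.3226, V(2,1)=7.0618, V(2,2)=12.0326
(1,0): S=23.4600. Δ = (V_up−V_dn)/(S_up−S_dn) = (7.0618−18.3226)/(27.4482−16.1874) = -1.0000. V = [p*·7.0618 + (1−p*)·18.3226]/1.06 = 9.0966. B = V − Δ·S = 32.5566.
(1,1): S=39.7800. Δ = (V_up−V_dn)/(S_up−S_dn) = (12.0326−7.0618)/(46.5426−27.4482) = 0.2603. V = [p*·12.0326 + (1−p*)·7.0618]/1.06 = 10.2768. B = V − Δ·S = -0.0790.
(0,0): S=34.0000. Δ = (V_up−V_dn)/(S_up−S_dn) = (10.2768−9.0966)/(39.7800−23.4600) = 0.0723. V = [p*·10.2768 + (1−p*)·9.0966]/1.06 = 9.4400. B = V − Δ·S = 6.9811.
Each (Δ,B) replicates both successor values, so the strategy is self-financing and V0 is arbitrage-free.

(0,0): Delta=0.0723 Bond=6.9811
(1,0): Delta=-1.0000 Bond=32.5566
(1,1): Delta=0.2603 Bond=-0.0790
V0=9.4400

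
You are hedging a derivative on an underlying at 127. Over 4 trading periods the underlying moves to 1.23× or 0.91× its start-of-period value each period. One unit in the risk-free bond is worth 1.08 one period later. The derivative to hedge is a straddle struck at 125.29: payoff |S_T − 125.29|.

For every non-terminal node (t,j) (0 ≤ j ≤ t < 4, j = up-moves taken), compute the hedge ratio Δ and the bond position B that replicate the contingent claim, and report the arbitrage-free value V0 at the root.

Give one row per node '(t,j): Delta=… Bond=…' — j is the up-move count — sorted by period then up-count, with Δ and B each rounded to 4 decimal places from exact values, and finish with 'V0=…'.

(0,0): Delta=0.7731 Bond=-58.1331
(1,0): Delta=0.5131 Bond=-32.7293
(1,1): Delta=0.9429 Bond=-89.3024
(2,0): Delta=-0.0114 Bond=19.8081
(2,1): Delta=0.8555 Bond=-84.0145
(2,2): Delta=1.0000 Bond=-107.4160
(3,0): Delta=-1.0000 Bond=116.0093
(3,1): Delta=0.6340 Bond=-62.0923
(3,2): Delta=1.0000 Bond=-116.0093
(3,3): Delta=1.0000 Bond=-116.0093
V0=40.0565

Risk-neutral probability p* = (R−d)/(u−d) = (1.08−0.91)/(1.23−0.91) = 0.5313.
At expiry t=4: V(4,0)=38.1998, V(4,1)=7.5747, V(4,2)=33.8197, V(4,3)=89.7704, V(4,4)=165.3960
  t=3,j=0: stock 95.7035 → up 117.7153 (V=7.5747), down 87.0902 (V=38.1998). Price 20.3057; hedge Δ=-1.0000, bond B=116.0093.
  t=3,j=1: stock 129.3575 → up 159.1097 (V=33.8197), down 117.7153 (V=7.5747). Price 19.9235; hedge Δ=0.6340, bond B=-62.0923.
  t=3,j=2: stock 174.8459 → up 215.0604 (V=89.7704), down 159.1097 (V=33.8197). Price 58.8366; hedge Δ=1.0000, bond B=-116.0093.
  t=3,j=3: stock 236.3301 → up 290.6860 (V=165.3960), down 215.0604 (V=89.7704). Price 120.3208; hedge Δ=1.0000, bond B=-116.0093.
  t=2,j=0: stock 105.1687 → up 129.3575 (V=19.9235), down 95.7035 (V=20.3057). Price 18.6136; hedge Δ=-0.0114, bond B=19.8081.
  t=2,j=1: stock 142.1511 → up 174.8459 (V=58.8366), down 129.3575 (V=19.9235). Price 37.5890; hedge Δ=0.8555, bond B=-84.0145.
  t=2,j=2: stock 192.1383 → up 236.3301 (V=120.3208), down 174.8459 (V=58.8366). Price 84.7223; hedge Δ=1.0000, bond B=-107.4160.
  t=1,j=0: stock 115.5700 → up 142.1511 (V=37.5890), down 105.1687 (V=18.6136). Price 26.5687; hedge Δ=0.5131, bond B=-32.7293.
  t=1,j=1: stock 156.2100 → up 192.1383 (V=84.7223), down 142.1511 (V=37.5890). Price 57.9894; hedge Δ=0.9429, bond B=-89.3024.
  t=0,j=0: stock 127.0000 → up 156.2100 (V=57.9894), down 115.5700 (V=26.5687). Price 40.0565; hedge Δ=0.7731, bond B=-58.1331.
Root portfolio cost Δ·127+B reproduces V0=40.0565.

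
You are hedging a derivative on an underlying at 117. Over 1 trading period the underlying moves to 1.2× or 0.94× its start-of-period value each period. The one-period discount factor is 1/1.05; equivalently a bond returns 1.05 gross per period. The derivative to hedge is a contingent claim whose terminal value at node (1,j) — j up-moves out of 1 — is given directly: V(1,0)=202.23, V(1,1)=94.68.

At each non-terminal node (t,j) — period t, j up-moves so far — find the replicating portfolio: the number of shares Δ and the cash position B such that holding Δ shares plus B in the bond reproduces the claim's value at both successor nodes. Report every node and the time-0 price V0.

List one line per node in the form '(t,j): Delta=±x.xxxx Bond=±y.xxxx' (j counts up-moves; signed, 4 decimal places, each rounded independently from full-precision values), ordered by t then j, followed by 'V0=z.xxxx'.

(0,0): Delta=-3.5355 Bond=562.9187
V0=149.2648

Risk-neutral probability p* = (R−d)/(u−d) = (1.05−0.94)/(1.2−0.94) = 0.4231.
At expiry t=1: V(1,0)=202.2300, V(1,1)=94.6800
(0,0): S=117.0000. Δ = (V_up−V_dn)/(S_up−S_dn) = (94.6800−202.2300)/(140.4000−109.9800) = -3.5355. V = [p*·94.6800 + (1−p*)·202.2300]/1.05 = 149.2648. B = V − Δ·S = 562.9187.
Each (Δ,B) replicates both successor values, so the strategy is self-financing and V0 is arbitrage-free.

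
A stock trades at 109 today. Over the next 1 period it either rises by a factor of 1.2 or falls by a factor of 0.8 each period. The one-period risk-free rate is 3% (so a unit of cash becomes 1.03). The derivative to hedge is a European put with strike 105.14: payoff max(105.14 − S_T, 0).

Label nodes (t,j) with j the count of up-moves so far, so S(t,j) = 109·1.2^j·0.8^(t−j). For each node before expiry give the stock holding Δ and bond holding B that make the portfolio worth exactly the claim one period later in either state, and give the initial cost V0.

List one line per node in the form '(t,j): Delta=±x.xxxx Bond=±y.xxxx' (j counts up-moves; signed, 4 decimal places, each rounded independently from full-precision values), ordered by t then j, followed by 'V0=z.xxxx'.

(0,0): Delta=-0.4115 Bond=52.2524
V0=7.4024

Risk-neutral probability p* = (R−d)/(u−d) = (1.03−0.8)/(1.2−0.8) = 0.5750.
Terminal values V(1,·): V(1,0)=17.9400, V(1,1)=0.0000
(0,0): S=109.0000. Δ = (V_up−V_dn)/(S_up−S_dn) = (0.0000−17.9400)/(130.8000−87.2000) = -0.4115. V = [p*·0.0000 + (1−p*)·17.9400]/1.03 = 7.4024. B = V − Δ·S = 52.2524.
Check: Δ(0,0)·S0 + B(0,0) = 7.4024 = V0.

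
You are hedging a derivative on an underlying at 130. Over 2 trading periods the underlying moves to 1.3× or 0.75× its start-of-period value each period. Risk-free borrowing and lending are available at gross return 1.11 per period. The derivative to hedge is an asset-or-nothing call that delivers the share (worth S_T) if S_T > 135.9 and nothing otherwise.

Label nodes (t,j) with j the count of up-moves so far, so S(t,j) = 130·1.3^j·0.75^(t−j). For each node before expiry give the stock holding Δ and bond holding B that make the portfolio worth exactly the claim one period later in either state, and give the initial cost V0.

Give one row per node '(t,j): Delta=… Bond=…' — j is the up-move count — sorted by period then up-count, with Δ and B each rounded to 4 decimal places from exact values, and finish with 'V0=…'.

Under the risk-neutral measure, an up-move has probability p* = (R−d)/(u−d) = 0.6545 and values discount at R = 1.11.
Terminal values V(2,·): V(2,0)=0.0000, V(2,1)=0.0000, V(2,2)=219.7000
(1,0): S=97.5000. Δ = (V_up−V_dn)/(S_up−S_dn) = (0.0000−0.0000)/(126.7500−73.1250) = 0.0000. V = [p*·0.0000 + (1−p*)·0.0000]/1.11 = 0.0000. B = V − Δ·S = 0.0000.
(1,1): S=169.0000. Δ = (V_up−V_dn)/(S_up−S_dn) = (219.7000−0.0000)/(219.7000−126.7500) = 2.3636. V = [p*·219.7000 + (1−p*)·0.0000]/1.11 = 129.5528. B = V − Δ·S = -269.9017.
(0,0): S=130.0000. Δ = (V_up−V_dn)/(S_up−S_dn) = (129.5528−0.0000)/(169.0000−97.5000) = 1.8119. V = [p*·129.5528 + (1−p*)·0.0000]/1.11 = 76.3948. B = V − Δ·S = -159.1558.
Self-financing check: at every node Δ·S+B equals the discounted successor values.

(0,0): Delta=1.8119 Bond=-159.1558
(1,0): Delta=0.0000 Bond=0.0000
(1,1): Delta=2.3636 Bond=-269.9017
V0=76.3948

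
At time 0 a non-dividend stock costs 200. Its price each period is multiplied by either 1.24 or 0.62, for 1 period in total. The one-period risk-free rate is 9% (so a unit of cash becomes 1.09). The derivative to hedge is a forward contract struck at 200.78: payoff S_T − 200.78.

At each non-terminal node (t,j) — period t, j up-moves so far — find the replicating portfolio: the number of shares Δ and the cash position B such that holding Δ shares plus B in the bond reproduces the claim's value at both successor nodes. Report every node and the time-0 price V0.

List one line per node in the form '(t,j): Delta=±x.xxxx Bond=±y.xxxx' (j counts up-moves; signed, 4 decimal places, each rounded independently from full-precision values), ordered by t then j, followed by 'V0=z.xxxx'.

(0,0): Delta=1.0000 Bond=-184.2018
V0=15.7982

Under the risk-neutral measure, an up-move has probability p* = (R−d)/(u−d) = 0.7581 and values discount at R = 1.09.
At expiry t=1: V(1,0)=-76.7800, V(1,1)=47.2200
(0,0): S=200.0000. Δ = (V_up−V_dn)/(S_up−S_dn) = (47.2200−-76.7800)/(248.0000−124.0000) = 1.0000. V = [p*·47.2200 + (1−p*)·-76.7800]/1.09 = 15.7982. B = V − Δ·S = -184.2018.
Each (Δ,B) replicates both successor values, so the strategy is self-financing and V0 is arbitrage-free.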